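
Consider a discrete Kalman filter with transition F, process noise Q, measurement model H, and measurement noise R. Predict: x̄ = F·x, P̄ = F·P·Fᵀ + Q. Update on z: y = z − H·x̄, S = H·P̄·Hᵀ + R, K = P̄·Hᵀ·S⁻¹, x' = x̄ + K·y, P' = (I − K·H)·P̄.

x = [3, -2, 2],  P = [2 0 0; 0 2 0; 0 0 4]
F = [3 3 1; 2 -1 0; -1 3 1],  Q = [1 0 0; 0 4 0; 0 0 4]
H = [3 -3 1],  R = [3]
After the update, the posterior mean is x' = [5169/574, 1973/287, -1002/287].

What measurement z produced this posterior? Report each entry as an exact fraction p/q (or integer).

x̄ = F·x = [5, 8, -7]
P̄ = F·P·Fᵀ + Q = [41 6 16; 6 14 -10; 16 -10 28]
S = H·P̄·Hᵀ + R = [574]
K = P̄·Hᵀ·S⁻¹ = [121/574; -17/287; 53/287]
x' − x̄ = [2299/574, -323/287, 1007/287] = K·y
y = (KᵀK)⁻¹·Kᵀ·(x' − x̄) = [19]
z = y + H·x̄ = [19] + [-16] = [3]

z = [3]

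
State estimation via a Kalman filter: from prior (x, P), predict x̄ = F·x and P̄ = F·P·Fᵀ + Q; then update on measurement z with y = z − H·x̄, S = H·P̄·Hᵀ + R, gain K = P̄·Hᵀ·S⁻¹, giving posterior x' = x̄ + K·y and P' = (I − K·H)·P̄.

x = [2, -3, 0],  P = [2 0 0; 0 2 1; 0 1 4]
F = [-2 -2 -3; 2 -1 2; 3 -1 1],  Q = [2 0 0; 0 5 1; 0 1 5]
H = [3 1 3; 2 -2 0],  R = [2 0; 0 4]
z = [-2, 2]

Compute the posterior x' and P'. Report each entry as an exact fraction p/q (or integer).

x' = [1175/1636, -63/409, -2051/1636]
P' = [6781/3272 1874/1227 -24631/9816; 1874/1227 7267/3681 -7783/3681; -24631/9816 -7783/3681 98333/29448]

x̄ = F·x = [2, 7, 9]
P̄ = F·P·Fᵀ + Q = [66 -29 -19; -29 27 20; -19 20 27]
y = z − H·x̄ = [-42, 12]
S = H·P̄·Hᵀ + R = [470 224; 224 608]
K = P̄·Hᵀ·S⁻¹ = [133/1227 5351/19632; 392/3681 -1645/7362; 691/3681 -11629/58896]
x' = x̄ + K·y = [1175/1636, -63/409, -2051/1636]
P' = (I − K·H)·P̄ = [6781/3272 1874/1227 -24631/9816; 1874/1227 7267/3681 -7783/3681; -24631/9816 -7783/3681 98333/29448]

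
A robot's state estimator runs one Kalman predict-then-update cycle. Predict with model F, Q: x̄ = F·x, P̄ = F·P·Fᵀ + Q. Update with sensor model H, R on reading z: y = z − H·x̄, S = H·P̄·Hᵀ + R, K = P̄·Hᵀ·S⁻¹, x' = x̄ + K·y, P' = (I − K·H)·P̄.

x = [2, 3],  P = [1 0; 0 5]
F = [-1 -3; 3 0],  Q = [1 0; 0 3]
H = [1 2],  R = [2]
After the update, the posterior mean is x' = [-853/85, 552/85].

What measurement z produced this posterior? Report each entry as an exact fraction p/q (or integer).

z = [3]

x̄ = F·x = [-11, 6]
P̄ = F·P·Fᵀ + Q = [47 -3; -3 12]
S = H·P̄·Hᵀ + R = [85]
K = P̄·Hᵀ·S⁻¹ = [41/85; 21/85]
x' − x̄ = [82/85, 42/85] = K·y
y = (KᵀK)⁻¹·Kᵀ·(x' − x̄) = [2]
z = y + H·x̄ = [2] + [1] = [3]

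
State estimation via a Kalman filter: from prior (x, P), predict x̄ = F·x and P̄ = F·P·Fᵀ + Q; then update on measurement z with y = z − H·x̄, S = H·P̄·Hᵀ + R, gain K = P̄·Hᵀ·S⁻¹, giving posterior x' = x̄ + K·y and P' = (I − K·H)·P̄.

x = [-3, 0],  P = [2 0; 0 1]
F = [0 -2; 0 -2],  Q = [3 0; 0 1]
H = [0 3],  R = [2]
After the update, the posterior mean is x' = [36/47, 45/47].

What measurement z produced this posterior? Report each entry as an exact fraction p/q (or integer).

x̄ = F·x = [0, 0]
P̄ = F·P·Fᵀ + Q = [7 4; 4 5]
S = H·P̄·Hᵀ + R = [47]
K = P̄·Hᵀ·S⁻¹ = [12/47; 15/47]
x' − x̄ = [36/47, 45/47] = K·y
y = (KᵀK)⁻¹·Kᵀ·(x' − x̄) = [3]
z = y + H·x̄ = [3] + [0] = [3]

z = [3]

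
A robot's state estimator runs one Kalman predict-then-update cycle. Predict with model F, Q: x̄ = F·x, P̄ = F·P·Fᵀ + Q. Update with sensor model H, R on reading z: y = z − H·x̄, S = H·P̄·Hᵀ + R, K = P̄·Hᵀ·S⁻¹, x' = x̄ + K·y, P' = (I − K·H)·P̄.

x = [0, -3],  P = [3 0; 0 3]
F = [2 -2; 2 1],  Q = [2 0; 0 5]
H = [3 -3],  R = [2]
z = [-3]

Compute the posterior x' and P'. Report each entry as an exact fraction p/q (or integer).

x' = [12/77, 12/11]
P' = [1102/77 156/11; 156/11 157/11]

x̄ = F·x = [6, -3]
P̄ = F·P·Fᵀ + Q = [26 6; 6 20]
y = z − H·x̄ = [-30]
S = H·P̄·Hᵀ + R = [308]
K = P̄·Hᵀ·S⁻¹ = [15/77; -3/22]
x' = x̄ + K·y = [12/77, 12/11]
P' = (I − K·H)·P̄ = [1102/77 156/11; 156/11 157/11]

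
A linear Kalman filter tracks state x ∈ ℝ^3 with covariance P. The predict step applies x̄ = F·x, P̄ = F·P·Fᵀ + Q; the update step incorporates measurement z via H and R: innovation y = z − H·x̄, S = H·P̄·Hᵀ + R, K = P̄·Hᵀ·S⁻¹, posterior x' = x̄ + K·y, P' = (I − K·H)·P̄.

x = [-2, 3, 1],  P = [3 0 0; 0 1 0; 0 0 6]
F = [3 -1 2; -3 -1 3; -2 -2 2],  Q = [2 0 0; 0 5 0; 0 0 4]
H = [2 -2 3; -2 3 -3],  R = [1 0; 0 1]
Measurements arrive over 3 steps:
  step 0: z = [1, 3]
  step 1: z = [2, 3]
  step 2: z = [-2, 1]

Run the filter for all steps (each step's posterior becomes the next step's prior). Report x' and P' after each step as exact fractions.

step 0: x̄ = F·x = [-7, 6, 0]
step 0: P̄ = F·P·Fᵀ + Q = [54 10 8; 10 87 56; 8 56 44]
step 0: y = z − H·x̄ = [27, -29]
step 0: S = H·P̄·Hᵀ + R = [305 -290; -290 364]
step 0: K = P̄·Hᵀ·S⁻¹ = [2797/6730 137/2692; 13133/13460 5265/5384; 2363/3365 827/1346]
step 0: x' = x̄ + K·y = [36953/13460, 107277/26920, 7687/6730]
step 0: P' = (I − K·H)·P̄ = [85091/6730 6279/13460 -26851/3365; 6279/13460 52591/26920 8861/6730; -26851/3365 8861/6730 21642/3365]
step 1: x̄ = F·x = [175937/26920, -236751/26920, -30087/2692]
step 1: P̄ = F·P·Fᵀ + Q = [1067431/26920 -2793513/26920 -193697/2692; -2793513/26920 8537919/26920 558079/2692; -193697/2692 558079/2692 195371/1346]
step 1: y = z − H·x̄ = [65537/13460, 240277/26920]
step 1: S = H·P̄·Hᵀ + R = [1437521/6730 -5821829/13460; -5821829/13460 26128991/26920]
step 1: K = P̄·Hᵀ·S⁻¹ = [-179998414/544915359 -178322591/544915359; 56349190/60546151 58613513/60546151; 631022872/544915359 466681586/544915359]
step 1: x' = x̄ + K·y = [364423529/181638453, 265045728/60546151, 382551502/181638453]
step 1: P' = (I − K·H)·P̄ = [3221230732/544915359 -39813445/60546151 -2446367296/544915359; -39813445/60546151 114962703/60546151 121967162/60546151; -2446367296/544915359 121967162/60546151 2573055460/544915359]
step 2: x̄ = F·x = [1063236407/181638453, -246917755/60546151, -1554018422/181638453]
step 2: P̄ = F·P·Fᵀ + Q = [9810494119/544915359 -8448567893/181638453 -17011511218/544915359; -8448567893/181638453 10134030600/60546151 18181083218/181638453; -17011511218/544915359 18181083218/181638453 37418198176/544915359]
step 2: y = z − H·x̄ = [690799016/181638453, -131684204/181638453]
step 2: S = H·P̄·Hᵀ + R = [85484275987/544915359 -154413569824/544915359; -154413569824/544915359 315638969779/544915359]
step 2: K = P̄·Hᵀ·S⁻¹ = [-1478467379554/5759827112983 -1537577725041/5759827112983; 5289774573380/5759827112983 5519929267172/5759827112983; 6326890683024/5759827112983 4653533471534/5759827112983]
step 2: x' = x̄ + K·y = [29207520129977/5759827112983, -7373588241851/5759827112983, -28590115959226/5759827112983]
step 2: P' = (I − K·H)·P̄ = [30089516225976/5759827112983 -3016045104595/5759827112983 -22563196680232/5759827112983; -3016045104595/5759827112983 10809703840552/5759827112983 10980424154558/5759827112983; -22563196680232/5759827112983 10980424154558/5759827112983 24471377450868/5759827112983]

step 0: x' = [36953/13460, 107277/26920, 7687/6730], P' = [85091/6730 6279/13460 -26851/3365; 6279/13460 52591/26920 8861/6730; -26851/3365 8861/6730 21642/3365]
step 1: x' = [364423529/181638453, 265045728/60546151, 382551502/181638453], P' = [3221230732/544915359 -39813445/60546151 -2446367296/544915359; -39813445/60546151 114962703/60546151 121967162/60546151; -2446367296/544915359 121967162/60546151 2573055460/544915359]
step 2: x' = [29207520129977/5759827112983, -7373588241851/5759827112983, -28590115959226/5759827112983], P' = [30089516225976/5759827112983 -3016045104595/5759827112983 -22563196680232/5759827112983; -3016045104595/5759827112983 10809703840552/5759827112983 10980424154558/5759827112983; -22563196680232/5759827112983 10980424154558/5759827112983 24471377450868/5759827112983]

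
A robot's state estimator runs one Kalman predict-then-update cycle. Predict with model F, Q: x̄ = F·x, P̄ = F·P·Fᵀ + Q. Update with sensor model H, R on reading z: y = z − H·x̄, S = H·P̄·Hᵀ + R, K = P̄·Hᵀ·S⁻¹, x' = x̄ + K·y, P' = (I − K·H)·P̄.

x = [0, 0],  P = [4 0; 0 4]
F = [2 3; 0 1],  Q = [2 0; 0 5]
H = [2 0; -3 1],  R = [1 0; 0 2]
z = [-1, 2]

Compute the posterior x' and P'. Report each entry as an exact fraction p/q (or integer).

x' = [-48/89, 582/2225]
P' = [18/89 42/89; 42/89 5832/2225]

x̄ = F·x = [0, 0]
P̄ = F·P·Fᵀ + Q = [54 12; 12 9]
y = z − H·x̄ = [-1, 2]
S = H·P̄·Hᵀ + R = [217 -300; -300 425]
K = P̄·Hᵀ·S⁻¹ = [36/89 -6/89; 84/89 1341/2225]
x' = x̄ + K·y = [-48/89, 582/2225]
P' = (I − K·H)·P̄ = [18/89 42/89; 42/89 5832/2225]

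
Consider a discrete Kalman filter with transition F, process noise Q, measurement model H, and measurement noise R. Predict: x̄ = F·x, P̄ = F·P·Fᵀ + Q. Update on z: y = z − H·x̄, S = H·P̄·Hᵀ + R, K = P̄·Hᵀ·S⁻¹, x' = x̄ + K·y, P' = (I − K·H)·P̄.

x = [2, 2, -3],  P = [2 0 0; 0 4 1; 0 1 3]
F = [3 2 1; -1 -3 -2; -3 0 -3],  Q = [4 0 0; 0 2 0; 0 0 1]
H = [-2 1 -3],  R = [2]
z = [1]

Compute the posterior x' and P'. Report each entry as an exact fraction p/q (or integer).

x̄ = F·x = [7, -2, 3]
P̄ = F·P·Fᵀ + Q = [45 -43 -33; -43 64 33; -33 33 46]
y = z − H·x̄ = [26]
S = H·P̄·Hᵀ + R = [238]
K = P̄·Hᵀ·S⁻¹ = [-1/7; 3/14; -39/238]
x' = x̄ + K·y = [23/7, 25/7, -150/119]
P' = (I − K·H)·P̄ = [281/7 -250/7 -270/7; -250/7 743/14 579/14; -270/7 579/14 9427/238]

x' = [23/7, 25/7, -150/119]
P' = [281/7 -250/7 -270/7; -250/7 743/14 579/14; -270/7 579/14 9427/238]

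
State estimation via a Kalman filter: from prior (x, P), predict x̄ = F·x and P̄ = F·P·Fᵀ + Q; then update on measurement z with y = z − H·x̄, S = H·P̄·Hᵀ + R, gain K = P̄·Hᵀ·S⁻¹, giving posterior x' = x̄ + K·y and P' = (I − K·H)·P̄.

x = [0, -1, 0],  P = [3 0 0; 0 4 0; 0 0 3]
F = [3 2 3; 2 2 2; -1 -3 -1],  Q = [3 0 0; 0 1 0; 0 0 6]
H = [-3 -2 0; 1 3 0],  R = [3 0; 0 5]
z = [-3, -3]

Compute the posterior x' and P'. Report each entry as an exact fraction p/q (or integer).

x̄ = F·x = [-2, -2, 3]
P̄ = F·P·Fᵀ + Q = [73 52 -42; 52 41 -36; -42 -36 48]
y = z − H·x̄ = [-13, 5]
S = H·P̄·Hᵀ + R = [1448 -1037; -1037 759]
K = P̄·Hᵀ·S⁻¹ = [-7684/23663 -3359/23663; 833/23663 6594/23663; -5268/23663 -11874/23663]
x' = x̄ + K·y = [35771/23663, -25185/23663, 80103/23663]
P' = (I − K·H)·P̄ = [14678/23663 -10491/23663 23736/23663; -10491/23663 14487/23663 -27702/23663; 23736/23663 -27702/23663 397788/23663]

x' = [35771/23663, -25185/23663, 80103/23663]
P' = [14678/23663 -10491/23663 23736/23663; -10491/23663 14487/23663 -27702/23663; 23736/23663 -27702/23663 397788/23663]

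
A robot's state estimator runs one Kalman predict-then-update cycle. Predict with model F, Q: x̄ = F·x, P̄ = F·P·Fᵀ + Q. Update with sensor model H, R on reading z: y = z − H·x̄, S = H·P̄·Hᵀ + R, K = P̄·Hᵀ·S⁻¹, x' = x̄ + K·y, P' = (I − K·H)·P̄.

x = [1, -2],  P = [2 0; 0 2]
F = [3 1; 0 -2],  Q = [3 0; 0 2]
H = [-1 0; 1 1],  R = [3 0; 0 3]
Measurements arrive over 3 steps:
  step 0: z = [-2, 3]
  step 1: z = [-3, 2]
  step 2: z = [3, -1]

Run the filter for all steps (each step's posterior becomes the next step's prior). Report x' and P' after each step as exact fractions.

step 0: x' = [536/367, 778/367], P' = [849/367 -678/367; -678/367 1374/367]
step 1: x' = [218282/54707, -132796/54707], P' = [116064/54707 -93960/54707; -93960/54707 214530/54707]
step 2: x' = [-11183324/8076207, 6398282/8076207], P' = [5815685/2692069 -4821518/2692069; -4821518/2692069 10879970/2692069]

step 0: x̄ = F·x = [1, 4]
step 0: P̄ = F·P·Fᵀ + Q = [23 -4; -4 10]
step 0: y = z − H·x̄ = [-1, -2]
step 0: S = H·P̄·Hᵀ + R = [26 -19; -19 28]
step 0: K = P̄·Hᵀ·S⁻¹ = [-283/367 57/367; 226/367 232/367]
step 0: x' = x̄ + K·y = [536/367, 778/367]
step 0: P' = (I − K·H)·P̄ = [849/367 -678/367; -678/367 1374/367]
step 1: x̄ = F·x = [2386/367, -1556/367]
step 1: P̄ = F·P·Fᵀ + Q = [6048/367 1320/367; 1320/367 6230/367]
step 1: y = z − H·x̄ = [1285/367, -96/367]
step 1: S = H·P̄·Hᵀ + R = [7149/367 -7368/367; -7368/367 16019/367]
step 1: K = P̄·Hᵀ·S⁻¹ = [-38688/54707 7368/54707; 31320/54707 40190/54707]
step 1: x' = x̄ + K·y = [218282/54707, -132796/54707]
step 1: P' = (I − K·H)·P̄ = [116064/54707 -93960/54707; -93960/54707 214530/54707]
step 2: x̄ = F·x = [522050/54707, 265592/54707]
step 2: P̄ = F·P·Fᵀ + Q = [859467/54707 134700/54707; 134700/54707 967534/54707]
step 2: y = z − H·x̄ = [686171/54707, -842349/54707]
step 2: S = H·P̄·Hᵀ + R = [1023588/54707 -994167/54707; -994167/54707 2260522/54707]
step 2: K = P̄·Hᵀ·S⁻¹ = [-5815685/8076207 331389/2692069; 4821518/8076207 2019484/2692069]
step 2: x' = x̄ + K·y = [-11183324/8076207, 6398282/8076207]
step 2: P' = (I − K·H)·P̄ = [5815685/2692069 -4821518/2692069; -4821518/2692069 10879970/2692069]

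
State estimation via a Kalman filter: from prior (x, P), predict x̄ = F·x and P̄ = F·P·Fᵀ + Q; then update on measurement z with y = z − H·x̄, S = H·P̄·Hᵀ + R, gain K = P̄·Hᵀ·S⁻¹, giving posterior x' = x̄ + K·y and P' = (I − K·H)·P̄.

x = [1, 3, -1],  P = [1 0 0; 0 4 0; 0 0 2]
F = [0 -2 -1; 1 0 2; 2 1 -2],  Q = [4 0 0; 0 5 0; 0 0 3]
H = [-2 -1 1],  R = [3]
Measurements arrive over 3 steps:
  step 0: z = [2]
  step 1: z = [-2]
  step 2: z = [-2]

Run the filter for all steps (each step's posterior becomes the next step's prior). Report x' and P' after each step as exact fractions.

step 0: x' = [3/17, 7/17, 53/17], P' = [132/17 -134/17 227/34; -134/17 220/17 -105/34; 227/34 -105/34 1495/136]
step 1: x' = [-55060/12189, 70571/12189, -21377/4063], P' = [1202705/48756 -398053/12189 64256/4063; -398053/12189 594368/12189 -71037/4063; 64256/4063 -71037/4063 58750/4063]
step 2: x' = [107769523/20939463, -88934099/20939463, 28842587/6979821], P' = [409640090/20939463 -549199381/20939463 83530609/6979821; -549199381/20939463 855736754/20939463 -87002861/6979821; 83530609/6979821 -87002861/6979821 27280297/2326607]

step 0: x̄ = F·x = [-5, -1, 7]
step 0: P̄ = F·P·Fᵀ + Q = [22 -4 -4; -4 14 -6; -4 -6 19]
step 0: y = z − H·x̄ = [-16]
step 0: S = H·P̄·Hᵀ + R = [136]
step 0: K = P̄·Hᵀ·S⁻¹ = [-11/34; -3/34; 33/136]
step 0: x' = x̄ + K·y = [3/17, 7/17, 53/17]
step 0: P' = (I − K·H)·P̄ = [132/17 -134/17 227/34; -134/17 220/17 -105/34; 227/34 -105/34 1495/136]
step 1: x̄ = F·x = [-67/17, 109/17, -93/17]
step 1: P̄ = F·P·Fᵀ + Q = [7399/136 -37/68 341/68; -37/68 2837/34 -991/34; 341/68 -991/34 625/34]
step 1: y = z − H·x̄ = [2]
step 1: S = H·P̄·Hᵀ + R = [717/2]
step 1: K = P̄·Hᵀ·S⁻¹ = [-413/1434; -223/717; 25/239]
step 1: x' = x̄ + K·y = [-55060/12189, 70571/12189, -21377/4063]
step 1: P' = (I − K·H)·P̄ = [1202705/48756 -398053/12189 64256/4063; -398053/12189 594368/12189 -71037/4063; 64256/4063 -71037/4063 58750/4063]
step 2: x̄ = F·x = [-77011/12189, -183322/12189, 29571/4063]
step 2: P̄ = F·P·Fᵀ + Q = [1750034/12189 1103282/12189 -89631/4063; 1103282/12189 7350773/48756 -361591/8126; -89631/4063 -361591/8126 85576/4063]
step 2: y = z − H·x̄ = [-150145/4063]
step 2: S = H·P̄·Hᵀ + R = [20939463/16252]
step 2: K = P̄·Hᵀ·S⁻¹ = [-6496324/20939463; -6115525/20939463; 594178/6979821]
step 2: x' = x̄ + K·y = [107769523/20939463, -88934099/20939463, 28842587/6979821]
step 2: P' = (I − K·H)·P̄ = [409640090/20939463 -549199381/20939463 83530609/6979821; -549199381/20939463 855736754/20939463 -87002861/6979821; 83530609/6979821 -87002861/6979821 27280297/2326607]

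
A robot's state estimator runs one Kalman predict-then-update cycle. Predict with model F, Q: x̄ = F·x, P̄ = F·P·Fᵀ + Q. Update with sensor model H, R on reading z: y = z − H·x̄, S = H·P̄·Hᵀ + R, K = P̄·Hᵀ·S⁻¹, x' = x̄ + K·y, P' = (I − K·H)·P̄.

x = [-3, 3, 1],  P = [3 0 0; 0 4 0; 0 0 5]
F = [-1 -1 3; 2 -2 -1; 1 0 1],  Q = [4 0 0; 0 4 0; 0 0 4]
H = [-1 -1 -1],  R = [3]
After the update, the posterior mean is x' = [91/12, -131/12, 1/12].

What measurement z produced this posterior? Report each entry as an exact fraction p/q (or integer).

z = [3]

x̄ = F·x = [3, -13, -2]
P̄ = F·P·Fᵀ + Q = [56 -13 12; -13 37 1; 12 1 12]
S = H·P̄·Hᵀ + R = [108]
K = P̄·Hᵀ·S⁻¹ = [-55/108; -25/108; -25/108]
x' − x̄ = [55/12, 25/12, 25/12] = K·y
y = (KᵀK)⁻¹·Kᵀ·(x' − x̄) = [-9]
z = y + H·x̄ = [-9] + [12] = [3]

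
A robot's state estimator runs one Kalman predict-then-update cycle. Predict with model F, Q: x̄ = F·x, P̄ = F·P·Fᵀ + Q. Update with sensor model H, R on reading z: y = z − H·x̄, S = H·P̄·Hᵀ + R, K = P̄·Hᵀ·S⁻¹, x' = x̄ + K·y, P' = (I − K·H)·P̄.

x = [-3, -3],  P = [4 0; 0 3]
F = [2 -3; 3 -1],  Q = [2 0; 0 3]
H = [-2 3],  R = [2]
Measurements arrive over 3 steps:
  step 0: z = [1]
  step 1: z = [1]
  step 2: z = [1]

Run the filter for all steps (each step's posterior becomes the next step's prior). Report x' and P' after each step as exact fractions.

step 0: x' = [717/164, 129/41], P' = [7299/164 1218/41; 1218/41 822/41]
step 1: x' = [-219719/364295, -4347/72859], P' = [1440836/364295 191964/72859; 191964/72859 144054/72859]
step 2: x' = [-96190433/84776845, -36886737/84776845], P' = [326033064/84776845 215908956/84776845; 215908956/84776845 161652414/84776845]

step 0: x̄ = F·x = [3, -6]
step 0: P̄ = F·P·Fᵀ + Q = [45 33; 33 42]
step 0: y = z − H·x̄ = [25]
step 0: S = H·P̄·Hᵀ + R = [164]
step 0: K = P̄·Hᵀ·S⁻¹ = [9/164; 15/41]
step 0: x' = x̄ + K·y = [717/164, 129/41]
step 0: P' = (I − K·H)·P̄ = [7299/164 1218/41; 1218/41 822/41]
step 1: x̄ = F·x = [-57/82, 1635/164]
step 1: P̄ = F·P·Fᵀ + Q = [163/41 33/82; 33/82 40239/164]
step 1: y = z − H·x̄ = [-4969/164]
step 1: S = H·P̄·Hᵀ + R = [364295/164]
step 1: K = P̄·Hᵀ·S⁻¹ = [-1106/364295; 24117/72859]
step 1: x' = x̄ + K·y = [-219719/364295, -4347/72859]
step 1: P' = (I − K·H)·P̄ = [1440836/364295 191964/72859; 191964/72859 144054/72859]
step 2: x̄ = F·x = [-374233/364295, -637422/364295]
step 2: P̄ = F·P·Fᵀ + Q = [1456524/364295 247806/364295; 247806/364295 9021759/364295]
step 2: y = z − H·x̄ = [305619/72859]
step 2: S = H·P̄·Hᵀ + R = [16955369/72859]
step 2: K = P̄·Hᵀ·S⁻¹ = [-433926/16955369; 5313933/16955369]
step 2: x' = x̄ + K·y = [-96190433/84776845, -36886737/84776845]
step 2: P' = (I − K·H)·P̄ = [326033064/84776845 215908956/84776845; 215908956/84776845 161652414/84776845]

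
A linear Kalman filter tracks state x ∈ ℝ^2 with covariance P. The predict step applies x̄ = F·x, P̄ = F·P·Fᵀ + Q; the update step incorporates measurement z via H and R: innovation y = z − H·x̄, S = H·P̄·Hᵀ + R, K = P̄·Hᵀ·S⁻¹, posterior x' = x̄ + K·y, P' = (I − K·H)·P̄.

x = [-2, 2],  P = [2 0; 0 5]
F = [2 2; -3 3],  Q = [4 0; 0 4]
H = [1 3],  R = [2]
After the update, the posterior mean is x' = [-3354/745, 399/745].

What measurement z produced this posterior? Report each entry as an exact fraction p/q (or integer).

z = [-3]

x̄ = F·x = [0, 12]
P̄ = F·P·Fᵀ + Q = [32 18; 18 67]
S = H·P̄·Hᵀ + R = [745]
K = P̄·Hᵀ·S⁻¹ = [86/745; 219/745]
x' − x̄ = [-3354/745, -8541/745] = K·y
y = (KᵀK)⁻¹·Kᵀ·(x' − x̄) = [-39]
z = y + H·x̄ = [-39] + [36] = [-3]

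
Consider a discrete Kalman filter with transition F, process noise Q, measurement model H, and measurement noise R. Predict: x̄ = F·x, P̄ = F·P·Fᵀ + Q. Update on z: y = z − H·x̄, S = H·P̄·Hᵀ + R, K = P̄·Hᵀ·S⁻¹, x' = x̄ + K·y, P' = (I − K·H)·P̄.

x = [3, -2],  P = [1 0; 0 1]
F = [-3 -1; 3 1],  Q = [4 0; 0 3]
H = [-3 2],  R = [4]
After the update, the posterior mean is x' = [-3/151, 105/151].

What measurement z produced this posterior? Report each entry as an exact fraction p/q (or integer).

z = [1]

x̄ = F·x = [-7, 7]
P̄ = F·P·Fᵀ + Q = [14 -10; -10 13]
S = H·P̄·Hᵀ + R = [302]
K = P̄·Hᵀ·S⁻¹ = [-31/151; 28/151]
x' − x̄ = [1054/151, -952/151] = K·y
y = (KᵀK)⁻¹·Kᵀ·(x' − x̄) = [-34]
z = y + H·x̄ = [-34] + [35] = [1]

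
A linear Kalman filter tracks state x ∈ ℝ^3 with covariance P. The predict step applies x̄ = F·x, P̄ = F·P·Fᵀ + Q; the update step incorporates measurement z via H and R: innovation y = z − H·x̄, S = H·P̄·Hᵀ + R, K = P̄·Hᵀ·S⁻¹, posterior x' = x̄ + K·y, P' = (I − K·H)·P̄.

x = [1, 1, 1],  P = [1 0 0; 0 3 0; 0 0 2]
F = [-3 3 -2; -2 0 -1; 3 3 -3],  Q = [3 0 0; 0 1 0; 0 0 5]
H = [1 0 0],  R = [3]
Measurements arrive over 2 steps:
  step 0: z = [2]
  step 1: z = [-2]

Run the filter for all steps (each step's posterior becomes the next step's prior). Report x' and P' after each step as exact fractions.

step 0: x' = [44/25, -11/5, 27/5], P' = [141/50 3/5 9/5; 3/5 5 -6; 9/5 -6 41]
step 1: x' = [-3220/1469, -1267/1469, 8199/1469], P' = [48027/16159 18888/16159 4923/1469; 18888/16159 184504/16159 -21717/1469; 4923/1469 -21717/1469 187282/1469]

step 0: x̄ = F·x = [-2, -3, 3]
step 0: P̄ = F·P·Fᵀ + Q = [47 10 30; 10 7 0; 30 0 59]
step 0: y = z − H·x̄ = [4]
step 0: S = H·P̄·Hᵀ + R = [50]
step 0: K = P̄·Hᵀ·S⁻¹ = [47/50; 1/5; 3/5]
step 0: x' = x̄ + K·y = [44/25, -11/5, 27/5]
step 0: P' = (I − K·H)·P̄ = [141/50 3/5 9/5; 3/5 5 -6; 9/5 -6 41]
step 1: x̄ = F·x = [-567/25, -223/25, -438/25]
step 1: P̄ = F·P·Fᵀ + Q = [16009/50 3148/25 18051/50; 3148/25 1512/25 3147/25; 18051/50 3147/25 26539/50]
step 1: y = z − H·x̄ = [517/25]
step 1: S = H·P̄·Hᵀ + R = [16159/50]
step 1: K = P̄·Hᵀ·S⁻¹ = [16009/16159; 6296/16159; 1641/1469]
step 1: x' = x̄ + K·y = [-3220/1469, -1267/1469, 8199/1469]
step 1: P' = (I − K·H)·P̄ = [48027/16159 18888/16159 4923/1469; 18888/16159 184504/16159 -21717/1469; 4923/1469 -21717/1469 187282/1469]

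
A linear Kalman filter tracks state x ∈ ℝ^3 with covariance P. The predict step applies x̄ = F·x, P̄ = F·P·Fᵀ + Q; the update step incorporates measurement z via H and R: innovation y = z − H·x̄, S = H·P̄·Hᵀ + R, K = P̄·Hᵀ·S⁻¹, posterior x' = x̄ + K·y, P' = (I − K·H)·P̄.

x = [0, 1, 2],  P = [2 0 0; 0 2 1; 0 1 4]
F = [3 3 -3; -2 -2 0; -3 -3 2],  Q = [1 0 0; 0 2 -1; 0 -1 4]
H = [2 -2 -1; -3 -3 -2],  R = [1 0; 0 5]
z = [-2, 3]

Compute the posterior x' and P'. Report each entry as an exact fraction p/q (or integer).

x̄ = F·x = [-3, -2, 1]
P̄ = F·P·Fᵀ + Q = [55 -18 -45; -18 18 19; -45 19 44]
y = z − H·x̄ = [1, -10]
S = H·P̄·Hᵀ + R = [737 44; 44 202]
K = P̄·Hᵀ·S⁻¹ = [19753/73469 -2171/13358; -8355/73469 -1091/6679; -17152/73469 9/6679]
x' = x̄ + K·y = [-81249/73469, -35283/73469, 55327/73469]
P' = (I − K·H)·P̄ = [34443/146938 21342/73469 -27994/73469; 21342/73469 106099/73469 -161159/73469; -27994/73469 -161159/73469 283482/73469]

x' = [-81249/73469, -35283/73469, 55327/73469]
P' = [34443/146938 21342/73469 -27994/73469; 21342/73469 106099/73469 -161159/73469; -27994/73469 -161159/73469 283482/73469]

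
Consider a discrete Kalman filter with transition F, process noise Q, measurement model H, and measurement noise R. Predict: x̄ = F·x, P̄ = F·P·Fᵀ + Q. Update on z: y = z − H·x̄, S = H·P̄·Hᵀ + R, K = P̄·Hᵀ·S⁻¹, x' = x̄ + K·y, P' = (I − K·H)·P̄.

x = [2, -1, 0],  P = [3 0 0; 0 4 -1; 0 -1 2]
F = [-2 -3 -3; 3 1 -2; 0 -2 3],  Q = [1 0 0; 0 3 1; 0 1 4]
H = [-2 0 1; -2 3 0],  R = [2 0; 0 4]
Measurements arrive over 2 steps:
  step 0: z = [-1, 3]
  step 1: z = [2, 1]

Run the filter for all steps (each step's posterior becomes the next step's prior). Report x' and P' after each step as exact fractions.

step 0: x̄ = F·x = [-1, 5, 2]
step 0: P̄ = F·P·Fᵀ + Q = [49 -21 9; -21 46 -26; 9 -26 50]
step 0: y = z − H·x̄ = [-5, -14]
step 0: S = H·P̄·Hᵀ + R = [212 226; 226 866]
step 0: K = P̄·Hᵀ·S⁻¹ = [-10172/33129 -7009/66258; -6706/33129 8636/33129; 12352/33129 -6896/33129]
step 0: x' = x̄ + K·y = [66794/33129, 78271/33129, 101042/33129]
step 0: P' = (I − K·H)·P̄ = [307577/66258 97853/33129 287233/33129; 97853/33129 76750/33129 182294/33129; 287233/33129 182294/33129 599170/33129]
step 1: x̄ = F·x = [-671527/33129, 25523/11043, 146584/33129]
step 1: P̄ = F·P·Fᵀ + Q = [14633887/33129 158791/11043 -6810898/33129; 158791/11043 81791/7362 -147118/11043; -6810898/33129 -147118/11043 3644518/33129]
step 1: y = z − H·x̄ = [-474460/11043, -1539632/33129]
step 1: S = H·P̄·Hᵀ + R = [9943324/3681 22658348/11043; 22658348/11043 112528247/66258]
step 1: K = P̄·Hᵀ·S⁻¹ = [-2076746334/6255321305 -586036114/6255321305; -267836172/1251064261 326951283/1251064261; 4091129027/12510642610 -1104097184/6255321305]
step 1: x' = x̄ + K·y = [-10333484223/6255321305, -795655403/1251064261, -8898012118/6255321305]
step 1: P' = (I − K·H)·P̄ = [9024061073/6255321305 1046931846/1251064261 13894629478/6255321305; 1046931846/1251064261 1133889608/1251064261 1558191348/1251064261; 13894629478/6255321305 1558191348/1251064261 31880387983/6255321305]

step 0: x' = [66794/33129, 78271/33129, 101042/33129], P' = [307577/66258 97853/33129 287233/33129; 97853/33129 76750/33129 182294/33129; 287233/33129 182294/33129 599170/33129]
step 1: x' = [-10333484223/6255321305, -795655403/1251064261, -8898012118/6255321305], P' = [9024061073/6255321305 1046931846/1251064261 13894629478/6255321305; 1046931846/1251064261 1133889608/1251064261 1558191348/1251064261; 13894629478/6255321305 1558191348/1251064261 31880387983/6255321305]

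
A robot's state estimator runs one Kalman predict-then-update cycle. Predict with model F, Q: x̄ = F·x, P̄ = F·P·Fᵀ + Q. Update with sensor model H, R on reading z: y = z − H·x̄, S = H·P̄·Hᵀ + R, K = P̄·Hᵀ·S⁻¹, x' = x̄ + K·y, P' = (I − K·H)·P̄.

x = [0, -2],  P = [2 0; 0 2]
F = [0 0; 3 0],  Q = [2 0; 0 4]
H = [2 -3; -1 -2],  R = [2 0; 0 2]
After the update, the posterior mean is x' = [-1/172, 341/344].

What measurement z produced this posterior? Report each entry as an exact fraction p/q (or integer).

z = [-3, -2]

x̄ = F·x = [0, 0]
P̄ = F·P·Fᵀ + Q = [2 0; 0 22]
S = H·P̄·Hᵀ + R = [208 128; 128 92]
K = P̄·Hᵀ·S⁻¹ = [39/172 -29/86; -55/344 -11/43]
x' − x̄ = [-1/172, 341/344] = K·y
y = (KᵀK)⁻¹·Kᵀ·(x' − x̄) = [-3, -2]
z = y + H·x̄ = [-3, -2] + [0, 0] = [-3, -2]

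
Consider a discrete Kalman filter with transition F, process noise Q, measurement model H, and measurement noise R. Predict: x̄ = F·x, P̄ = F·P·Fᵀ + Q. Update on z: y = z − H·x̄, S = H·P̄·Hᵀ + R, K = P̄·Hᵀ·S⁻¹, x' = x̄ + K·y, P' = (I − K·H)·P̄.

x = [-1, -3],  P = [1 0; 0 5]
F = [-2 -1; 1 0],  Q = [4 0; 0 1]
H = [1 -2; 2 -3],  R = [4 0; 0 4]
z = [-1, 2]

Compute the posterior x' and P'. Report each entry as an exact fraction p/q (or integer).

x̄ = F·x = [5, -1]
P̄ = F·P·Fᵀ + Q = [13 -2; -2 2]
y = z − H·x̄ = [-8, -11]
S = H·P̄·Hᵀ + R = [33 52; 52 98]
K = P̄·Hᵀ·S⁻¹ = [1/265 86/265; -34/265 -9/265]
x' = x̄ + K·y = [7/5, 2/5]
P' = (I − K·H)·P̄ = [676/265 336/265; 336/265 236/265]

x' = [7/5, 2/5]
P' = [676/265 336/265; 336/265 236/265]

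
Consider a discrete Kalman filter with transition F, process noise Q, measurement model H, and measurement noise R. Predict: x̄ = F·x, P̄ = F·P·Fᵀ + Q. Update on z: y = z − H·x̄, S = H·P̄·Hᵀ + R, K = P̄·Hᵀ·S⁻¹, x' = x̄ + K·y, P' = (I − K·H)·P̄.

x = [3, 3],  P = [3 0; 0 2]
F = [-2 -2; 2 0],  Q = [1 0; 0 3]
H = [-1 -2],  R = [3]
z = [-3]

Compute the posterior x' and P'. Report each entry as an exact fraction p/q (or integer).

x' = [-49/4, 15/2]
P' = [83/4 -21/2; -21/2 6]

x̄ = F·x = [-12, 6]
P̄ = F·P·Fᵀ + Q = [21 -12; -12 15]
y = z − H·x̄ = [-3]
S = H·P̄·Hᵀ + R = [36]
K = P̄·Hᵀ·S⁻¹ = [1/12; -1/2]
x' = x̄ + K·y = [-49/4, 15/2]
P' = (I − K·H)·P̄ = [83/4 -21/2; -21/2 6]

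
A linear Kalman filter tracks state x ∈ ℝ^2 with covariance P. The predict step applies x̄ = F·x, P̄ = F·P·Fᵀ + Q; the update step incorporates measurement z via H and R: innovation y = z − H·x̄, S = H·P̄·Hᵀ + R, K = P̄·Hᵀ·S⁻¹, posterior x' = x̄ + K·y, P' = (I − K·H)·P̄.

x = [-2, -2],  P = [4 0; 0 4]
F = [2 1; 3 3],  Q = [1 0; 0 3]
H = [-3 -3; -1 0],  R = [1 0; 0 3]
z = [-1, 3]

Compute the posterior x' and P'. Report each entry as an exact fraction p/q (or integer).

x̄ = F·x = [-6, -12]
P̄ = F·P·Fᵀ + Q = [21 36; 36 75]
y = z − H·x̄ = [-55, -3]
S = H·P̄·Hᵀ + R = [1513 171; 171 24]
K = P̄·Hᵀ·S⁻¹ = [-171/2357 -844/2357; -612/2357 825/2357]
x' = x̄ + K·y = [-2205/2357, 2901/2357]
P' = (I − K·H)·P̄ = [2532/2357 -2475/2357; -2475/2357 2679/2357]

x' = [-2205/2357, 2901/2357]
P' = [2532/2357 -2475/2357; -2475/2357 2679/2357]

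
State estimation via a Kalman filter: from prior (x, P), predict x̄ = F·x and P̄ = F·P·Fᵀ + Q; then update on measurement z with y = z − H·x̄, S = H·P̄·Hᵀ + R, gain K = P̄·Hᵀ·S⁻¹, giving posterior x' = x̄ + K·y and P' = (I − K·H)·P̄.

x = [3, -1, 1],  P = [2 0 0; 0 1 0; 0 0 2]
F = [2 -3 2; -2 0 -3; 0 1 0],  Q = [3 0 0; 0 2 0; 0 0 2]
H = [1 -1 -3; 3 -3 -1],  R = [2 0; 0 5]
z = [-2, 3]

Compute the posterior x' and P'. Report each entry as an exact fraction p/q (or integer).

x̄ = F·x = [11, -9, -1]
P̄ = F·P·Fᵀ + Q = [28 -20 -3; -20 28 0; -3 0 3]
y = z − H·x̄ = [-25, -58]
S = H·P̄·Hᵀ + R = [143 327; 327 890]
K = P̄·Hᵀ·S⁻¹ = [2661/20341 2382/20341; 4368/20341 -4896/20341; -6756/20341 2208/20341]
x' = x̄ + K·y = [19070/20341, -8301/20341, 20495/20341]
P' = (I − K·H)·P̄ = [67717/20341 63916/20341 -507/20341; 63916/20341 74188/20341 -6336/20341; -507/20341 -6336/20341 6447/20341]

x' = [19070/20341, -8301/20341, 20495/20341]
P' = [67717/20341 63916/20341 -507/20341; 63916/20341 74188/20341 -6336/20341; -507/20341 -6336/20341 6447/20341]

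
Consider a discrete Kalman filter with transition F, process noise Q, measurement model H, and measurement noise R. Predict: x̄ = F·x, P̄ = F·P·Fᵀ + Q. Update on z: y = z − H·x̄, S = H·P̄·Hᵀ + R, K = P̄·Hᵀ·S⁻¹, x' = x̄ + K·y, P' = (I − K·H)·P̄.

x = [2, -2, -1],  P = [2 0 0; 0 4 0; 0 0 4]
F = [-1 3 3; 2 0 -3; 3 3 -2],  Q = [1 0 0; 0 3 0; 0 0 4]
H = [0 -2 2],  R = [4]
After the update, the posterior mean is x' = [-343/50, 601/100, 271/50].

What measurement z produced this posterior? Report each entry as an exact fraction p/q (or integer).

z = [-1]

x̄ = F·x = [-11, 7, 2]
P̄ = F·P·Fᵀ + Q = [75 -40 6; -40 47 36; 6 36 74]
S = H·P̄·Hᵀ + R = [200]
K = P̄·Hᵀ·S⁻¹ = [23/50; -11/100; 19/50]
x' − x̄ = [207/50, -99/100, 171/50] = K·y
y = (KᵀK)⁻¹·Kᵀ·(x' − x̄) = [9]
z = y + H·x̄ = [9] + [-10] = [-1]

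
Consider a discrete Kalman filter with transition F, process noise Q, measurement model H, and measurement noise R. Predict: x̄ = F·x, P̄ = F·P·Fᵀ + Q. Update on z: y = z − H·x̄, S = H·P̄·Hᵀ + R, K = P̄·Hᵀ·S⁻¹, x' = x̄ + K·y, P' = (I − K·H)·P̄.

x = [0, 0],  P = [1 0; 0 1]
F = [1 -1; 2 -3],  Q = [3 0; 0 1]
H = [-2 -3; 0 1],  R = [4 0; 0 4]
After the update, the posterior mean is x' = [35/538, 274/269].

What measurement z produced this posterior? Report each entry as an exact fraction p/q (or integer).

x̄ = F·x = [0, 0]
P̄ = F·P·Fᵀ + Q = [5 5; 5 14]
S = H·P̄·Hᵀ + R = [210 -52; -52 18]
K = P̄·Hᵀ·S⁻¹ = [-95/538 -125/538; -52/269 59/269]
x' − x̄ = [35/538, 274/269] = K·y
y = (KᵀK)⁻¹·Kᵀ·(x' − x̄) = [-3, 2]
z = y + H·x̄ = [-3, 2] + [0, 0] = [-3, 2]

z = [-3, 2]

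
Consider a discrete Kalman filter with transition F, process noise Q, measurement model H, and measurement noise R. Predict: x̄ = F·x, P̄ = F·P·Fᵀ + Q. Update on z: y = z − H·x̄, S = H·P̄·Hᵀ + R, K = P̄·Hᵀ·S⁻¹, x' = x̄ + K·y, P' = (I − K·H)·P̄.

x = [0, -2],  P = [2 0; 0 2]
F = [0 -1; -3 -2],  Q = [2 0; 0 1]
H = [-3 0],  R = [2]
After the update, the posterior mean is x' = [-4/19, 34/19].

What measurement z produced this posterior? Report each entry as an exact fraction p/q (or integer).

x̄ = F·x = [2, 4]
P̄ = F·P·Fᵀ + Q = [4 4; 4 27]
S = H·P̄·Hᵀ + R = [38]
K = P̄·Hᵀ·S⁻¹ = [-6/19; -6/19]
x' − x̄ = [-42/19, -42/19] = K·y
y = (KᵀK)⁻¹·Kᵀ·(x' − x̄) = [7]
z = y + H·x̄ = [7] + [-6] = [1]

z = [1]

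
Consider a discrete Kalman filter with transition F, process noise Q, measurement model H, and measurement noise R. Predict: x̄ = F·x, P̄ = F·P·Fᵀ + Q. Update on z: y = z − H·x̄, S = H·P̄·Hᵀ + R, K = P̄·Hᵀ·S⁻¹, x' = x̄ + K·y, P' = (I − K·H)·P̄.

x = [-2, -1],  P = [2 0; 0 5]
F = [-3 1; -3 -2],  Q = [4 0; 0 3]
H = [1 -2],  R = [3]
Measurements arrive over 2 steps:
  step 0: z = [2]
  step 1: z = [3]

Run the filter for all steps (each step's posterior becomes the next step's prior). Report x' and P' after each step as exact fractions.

step 0: x̄ = F·x = [5, 8]
step 0: P̄ = F·P·Fᵀ + Q = [27 8; 8 41]
step 0: y = z − H·x̄ = [13]
step 0: S = H·P̄·Hᵀ + R = [162]
step 0: K = P̄·Hᵀ·S⁻¹ = [11/162; -37/81]
step 0: x' = x̄ + K·y = [953/162, 167/81]
step 0: P' = (I − K·H)·P̄ = [4253/162 1055/81; 1055/81 583/81]
step 1: x̄ = F·x = [-2525/162, -3527/162]
step 1: P̄ = F·P·Fᵀ + Q = [27431/162 42275/162; 42275/162 68747/162]
step 1: y = z − H·x̄ = [-4043/162]
step 1: S = H·P̄·Hᵀ + R = [133805/162]
step 1: K = P̄·Hᵀ·S⁻¹ = [-57119/133805; -95219/133805]
step 1: x' = x̄ + K·y = [-660034/133805, -536789/133805]
step 1: P' = (I − K·H)·P̄ = [2517437/133805 1344397/133805; 1344397/133805 815027/133805]

step 0: x' = [953/162, 167/81], P' = [4253/162 1055/81; 1055/81 583/81]
step 1: x' = [-660034/133805, -536789/133805], P' = [2517437/133805 1344397/133805; 1344397/133805 815027/133805]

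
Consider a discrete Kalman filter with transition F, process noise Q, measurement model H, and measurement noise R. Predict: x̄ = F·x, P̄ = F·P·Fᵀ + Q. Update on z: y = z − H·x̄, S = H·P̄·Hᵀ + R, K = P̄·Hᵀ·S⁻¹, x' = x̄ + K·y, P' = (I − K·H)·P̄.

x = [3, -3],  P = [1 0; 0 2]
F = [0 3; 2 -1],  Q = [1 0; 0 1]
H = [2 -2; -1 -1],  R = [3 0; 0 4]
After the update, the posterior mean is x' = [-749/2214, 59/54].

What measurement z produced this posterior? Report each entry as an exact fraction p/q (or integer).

z = [-2, 1]

x̄ = F·x = [-9, 9]
P̄ = F·P·Fᵀ + Q = [19 -6; -6 7]
S = H·P̄·Hᵀ + R = [155 -24; -24 18]
K = P̄·Hᵀ·S⁻¹ = [98/369 -815/2214; -2/9 -19/54]
x' − x̄ = [19177/2214, -427/54] = K·y
y = (KᵀK)⁻¹·Kᵀ·(x' − x̄) = [34, 1]
z = y + H·x̄ = [34, 1] + [-36, 0] = [-2, 1]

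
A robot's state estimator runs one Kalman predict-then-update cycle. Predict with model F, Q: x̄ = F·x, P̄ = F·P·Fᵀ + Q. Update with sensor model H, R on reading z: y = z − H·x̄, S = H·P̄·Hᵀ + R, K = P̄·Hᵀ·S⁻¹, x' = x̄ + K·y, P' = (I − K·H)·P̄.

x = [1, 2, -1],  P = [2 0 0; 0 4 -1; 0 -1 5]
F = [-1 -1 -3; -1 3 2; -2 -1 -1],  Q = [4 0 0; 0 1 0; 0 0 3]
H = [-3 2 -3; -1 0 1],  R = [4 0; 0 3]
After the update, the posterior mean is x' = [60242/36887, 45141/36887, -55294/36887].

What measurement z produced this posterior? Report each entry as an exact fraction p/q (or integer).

x̄ = F·x = [0, 3, -3]
P̄ = F·P·Fᵀ + Q = [49 -29 19; -29 47 -13; 19 -13 18]
S = H·P̄·Hᵀ + R = [1641 125; 125 32]
K = P̄·Hᵀ·S⁻¹ = [-4634/36887 -16480/36887; 5040/36887 -1244/36887; -4259/36887 15484/36887]
x' − x̄ = [60242/36887, -65520/36887, 55367/36887] = K·y
y = (KᵀK)⁻¹·Kᵀ·(x' − x̄) = [-13, 0]
z = y + H·x̄ = [-13, 0] + [15, -3] = [2, -3]

z = [2, -3]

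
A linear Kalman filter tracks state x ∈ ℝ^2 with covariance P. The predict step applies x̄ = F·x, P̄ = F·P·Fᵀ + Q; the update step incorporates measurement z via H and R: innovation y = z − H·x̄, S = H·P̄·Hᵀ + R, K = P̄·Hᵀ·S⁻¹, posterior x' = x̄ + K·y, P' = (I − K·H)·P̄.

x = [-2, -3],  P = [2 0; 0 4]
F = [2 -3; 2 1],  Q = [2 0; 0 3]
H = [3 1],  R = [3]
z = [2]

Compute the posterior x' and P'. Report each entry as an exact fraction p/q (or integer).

x' = [103/34, -479/68]
P' = [203/102 -339/68; -339/68 2037/136]

x̄ = F·x = [5, -7]
P̄ = F·P·Fᵀ + Q = [46 -4; -4 15]
y = z − H·x̄ = [-6]
S = H·P̄·Hᵀ + R = [408]
K = P̄·Hᵀ·S⁻¹ = [67/204; 1/136]
x' = x̄ + K·y = [103/34, -479/68]
P' = (I − K·H)·P̄ = [203/102 -339/68; -339/68 2037/136]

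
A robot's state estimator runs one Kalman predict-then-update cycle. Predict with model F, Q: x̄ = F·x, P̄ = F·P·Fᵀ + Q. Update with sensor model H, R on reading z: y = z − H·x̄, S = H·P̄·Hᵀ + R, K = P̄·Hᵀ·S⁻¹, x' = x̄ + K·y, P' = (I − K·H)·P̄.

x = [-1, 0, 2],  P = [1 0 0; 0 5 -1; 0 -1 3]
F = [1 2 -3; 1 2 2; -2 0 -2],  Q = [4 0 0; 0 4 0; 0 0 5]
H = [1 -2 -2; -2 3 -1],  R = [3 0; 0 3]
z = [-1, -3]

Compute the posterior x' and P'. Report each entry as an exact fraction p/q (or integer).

x' = [-4091/2743, -4155/2743, 25468/19201]
P' = [180367/5486 56051/2743 -20219/5486; 56051/2743 35474/2743 -6418/2743; -20219/5486 -6418/2743 38011/38402]

x̄ = F·x = [-7, 3, -2]
P̄ = F·P·Fᵀ + Q = [64 5 20; 5 29 -10; 20 -10 21]
y = z − H·x̄ = [8, -28]
S = H·P̄·Hᵀ + R = [87 -125; -125 621]
K = P̄·Hᵀ·S⁻¹ = [-1133/5486 -1403/5486; -687/2743 246/2743; -12617/38402 -8167/38402]
x' = x̄ + K·y = [-4091/2743, -4155/2743, 25468/19201]
P' = (I − K·H)·P̄ = [180367/5486 56051/2743 -20219/5486; 56051/2743 35474/2743 -6418/2743; -20219/5486 -6418/2743 38011/38402]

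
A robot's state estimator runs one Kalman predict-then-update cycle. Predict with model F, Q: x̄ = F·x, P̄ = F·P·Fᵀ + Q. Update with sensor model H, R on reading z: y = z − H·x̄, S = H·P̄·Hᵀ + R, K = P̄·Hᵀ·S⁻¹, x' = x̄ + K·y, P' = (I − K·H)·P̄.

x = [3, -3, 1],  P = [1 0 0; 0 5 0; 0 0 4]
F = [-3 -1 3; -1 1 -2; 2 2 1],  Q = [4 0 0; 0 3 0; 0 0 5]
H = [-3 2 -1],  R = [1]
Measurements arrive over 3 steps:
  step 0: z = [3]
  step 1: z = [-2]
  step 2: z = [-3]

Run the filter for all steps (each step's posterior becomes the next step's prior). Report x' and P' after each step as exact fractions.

step 0: x̄ = F·x = [-3, -8, 1]
step 0: P̄ = F·P·Fᵀ + Q = [54 -26 -4; -26 25 0; -4 0 33]
step 0: y = z − H·x̄ = [11]
step 0: S = H·P̄·Hᵀ + R = [908]
step 0: K = P̄·Hᵀ·S⁻¹ = [-105/454; 32/227; -21/908]
step 0: x' = x̄ + K·y = [-2517/454, -1464/227, 677/908]
step 0: P' = (I − K·H)·P̄ = [1233/227 818/227 -4021/454; 818/227 1579/227 672/227; -4021/454 672/227 29523/908]
step 1: x̄ = F·x = [22989/908, -544/227, -21103/908]
step 1: P̄ = F·P·Fᵀ + Q = [468303/908 -46472/227 9483/908; -46472/227 20650/227 -6033/227; 9483/908 -6033/227 83815/908]
step 1: y = z − H·x̄ = [12600/227]
step 1: S = H·P̄·Hᵀ + R = [1753483/227]
step 1: K = P̄·Hᵀ·S⁻¹ = [-446542/1753483; 186749/1753483; -40132/1753483]
step 1: x' = x̄ + K·y = [78436581/7013932, 6163624/1753483, -171922487/7013932]
step 1: P' = (I − K·H)·P̄ = [103798759/7013932 8385066/1753483 -242529581/7013932; 8385066/1753483 5877687/1753483 -13586573/1753483; -242529581/7013932 -13586573/1753483 619056687/7013932]
step 2: x̄ = F·x = [-193932925/1753483, 290062889/7013932, 34259667/7013932]
step 2: P̄ = F·P·Fᵀ + Q = [2862529321/1753483 -1123213831/1753483 -20071576/1753483; -1123213831/1753483 1804764367/7013932 -23002615/7013932; -20071576/1753483 -23002615/7013932 244182995/7013932]
step 2: y = z − H·x̄ = [-2894103007/7013932]
step 2: S = H·P̄·Hᵀ + R = [164045866475/7013932]
step 2: K = P̄·Hᵀ·S⁻¹ = [-43255776196/164045866475; 17111097321/164045866475; -49329313/164045866475]
step 2: x' = x̄ + K·y = [-294971054704/164045866475, -276258773471/164045866475, 821639113588/164045866475]
step 2: P' = (I − K·H)·P̄ = [1038253119037/164045866475 444750763588/164045866475 -2182002053739/164045866475; 444750763588/164045866475 466854089687/164045866475 -417655208711/164045866475; -2182002053739/164045866475 -417655208711/164045866475 5710745073108/164045866475]

step 0: x' = [-2517/454, -1464/227, 677/908], P' = [1233/227 818/227 -4021/454; 818/227 1579/227 672/227; -4021/454 672/227 29523/908]
step 1: x' = [78436581/7013932, 6163624/1753483, -171922487/7013932], P' = [103798759/7013932 8385066/1753483 -242529581/7013932; 8385066/1753483 5877687/1753483 -13586573/1753483; -242529581/7013932 -13586573/1753483 619056687/7013932]
step 2: x' = [-294971054704/164045866475, -276258773471/164045866475, 821639113588/164045866475], P' = [1038253119037/164045866475 444750763588/164045866475 -2182002053739/164045866475; 444750763588/164045866475 466854089687/164045866475 -417655208711/164045866475; -2182002053739/164045866475 -417655208711/164045866475 5710745073108/164045866475]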